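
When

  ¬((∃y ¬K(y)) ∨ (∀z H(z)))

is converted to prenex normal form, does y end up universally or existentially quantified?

Drive negations inward (¬∀x A ≡ ∃x ¬A, ¬∃x A ≡ ∀x ¬A, De Morgan for ∧/∨):
  (∀y K(y)) ∧ (∃z ¬H(z))
Pull the quantifiers to the front (each side's bound variable is not free in the other side):
  ∀y ∃z (K(y) ∧ ¬H(z))
The quantifier ∃y sits under an odd number of negations, so it flips to ∀y.

universal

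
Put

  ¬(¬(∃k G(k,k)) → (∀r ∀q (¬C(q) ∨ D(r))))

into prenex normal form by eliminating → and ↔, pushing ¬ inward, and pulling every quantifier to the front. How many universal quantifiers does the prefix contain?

First replace A → B with ¬A ∨ B.
  ¬(¬¬(∃k G(k,k)) ∨ (∀r ∀q (¬C(q) ∨ D(r))))
Push ¬ through the quantifiers and connectives to reach negation normal form:
  (∀k ¬G(k,k)) ∧ (∃r ∃q (C(q) ∧ ¬D(r)))
Finally move all quantifiers to the prefix:
  ∀k ∃r ∃q (¬G(k,k) ∧ C(q) ∧ ¬D(r))
The prefix is ∀k ∃r ∃q: 1 universal, 2 existential.

1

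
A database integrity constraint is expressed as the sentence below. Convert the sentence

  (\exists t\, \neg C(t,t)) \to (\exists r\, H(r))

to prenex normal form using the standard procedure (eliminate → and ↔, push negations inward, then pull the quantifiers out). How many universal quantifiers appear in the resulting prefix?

1

Eliminate → and ↔ using ¬ and ∨.
  \neg (\exists t\, \neg C(t,t)) \lor (\exists r\, H(r))
Move each ¬ inward, flipping quantifiers it crosses:
  (\forall t\, C(t,t)) \lor (\exists r\, H(r))
Extract every quantifier outward, since the variables are now distinct and don't occur free across branches:
  \forall t\, \exists r\, (C(t,t) \lor H(r))
The prefix is \forall t \exists r: 1 universal, 1 existential.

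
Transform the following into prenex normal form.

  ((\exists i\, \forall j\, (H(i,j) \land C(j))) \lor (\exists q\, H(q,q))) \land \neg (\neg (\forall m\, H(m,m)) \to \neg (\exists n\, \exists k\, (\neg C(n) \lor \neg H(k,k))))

Rewrite implications/biconditionals: A → B as ¬A ∨ B.
  ((\exists i\, \forall j\, (H(i,j) \land C(j))) \lor (\exists q\, H(q,q))) \land \neg (\neg \neg (\forall m\, H(m,m)) \lor \neg (\exists n\, \exists k\, (\neg C(n) \lor \neg H(k,k))))
Push ¬ through the quantifiers and connectives to reach negation normal form:
  ((\exists i\, \forall j\, (H(i,j) \land C(j))) \lor (\exists q\, H(q,q))) \land (\exists m\, \neg H(m,m)) \land (\exists n\, \exists k\, (\neg C(n) \lor \neg H(k,k)))
Pull the quantifiers to the front (each side's bound variable is not free in the other side):
  \exists i\, \forall j\, \exists q\, \exists m\, \exists n\, \exists k\, ((H(i,j) \land C(j) \lor H(q,q)) \land \neg H(m,m) \land (\neg C(n) \lor \neg H(k,k)))

\exists i\, \forall j\, \exists q\, \exists m\, \exists n\, \exists k\, ((H(i,j) \land C(j) \lor H(q,q)) \land \neg H(m,m) \land (\neg C(n) \lor \neg H(k,k)))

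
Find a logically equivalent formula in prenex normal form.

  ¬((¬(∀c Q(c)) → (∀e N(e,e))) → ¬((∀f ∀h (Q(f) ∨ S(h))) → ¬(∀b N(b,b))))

∀c ∀e ∃f ∃h ∃b ((Q(c) ∨ N(e,e)) ∧ (¬Q(f) ∧ ¬S(h) ∨ ¬N(b,b)))

First replace A → B with ¬A ∨ B.
  ¬(¬(¬¬(∀c Q(c)) ∨ (∀e N(e,e))) ∨ ¬(¬(∀f ∀h (Q(f) ∨ S(h))) ∨ ¬(∀b N(b,b))))
Drive negations inward (¬∀x A ≡ ∃x ¬A, ¬∃x A ≡ ∀x ¬A, De Morgan for ∧/∨):
  ((∀c Q(c)) ∨ (∀e N(e,e))) ∧ ((∃f ∃h (¬Q(f) ∧ ¬S(h))) ∨ (∃b ¬N(b,b)))
All bound variables are already distinct, so no renaming is needed.
Pull the quantifiers to the front (each side's bound variable is not free in the other side):
  ∀c ∀e ∃f ∃h ∃b ((Q(c) ∨ N(e,e)) ∧ (¬Q(f) ∧ ¬S(h) ∨ ¬N(b,b)))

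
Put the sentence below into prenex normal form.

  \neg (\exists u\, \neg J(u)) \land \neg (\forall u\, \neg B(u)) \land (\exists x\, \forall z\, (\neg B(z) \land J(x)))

Push ¬ through the quantifiers and connectives to reach negation normal form:
  (\forall u\, J(u)) \land (\exists u\, B(u)) \land (\exists x\, \forall z\, (\neg B(z) \land J(x)))
Give each quantifier a distinct variable: u↦w1.
  (\forall u\, J(u)) \land (\exists w1\, B(w1)) \land (\exists x\, \forall z\, (\neg B(z) \land J(x)))
Finally move all quantifiers to the prefix:
  \forall u\, \exists w1\, \exists x\, \forall z\, (J(u) \land B(w1) \land \neg B(z) \land J(x))

\forall u\, \exists w1\, \exists x\, \forall z\, (J(u) \land B(w1) \land \neg B(z) \land J(x))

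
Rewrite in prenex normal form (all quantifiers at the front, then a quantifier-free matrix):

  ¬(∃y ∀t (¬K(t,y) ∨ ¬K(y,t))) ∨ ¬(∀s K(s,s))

∀y ∃t ∃s (K(t,y) ∧ K(y,t) ∨ ¬K(s,s))

Drive negations inward (¬∀x A ≡ ∃x ¬A, ¬∃x A ≡ ∀x ¬A, De Morgan for ∧/∨):
  (∀y ∃t (K(t,y) ∧ K(y,t))) ∨ (∃s ¬K(s,s))
All bound variables are already distinct, so no renaming is needed.
Extract every quantifier outward, since the variables are now distinct and don't occur free across branches:
  ∀y ∃t ∃s (K(t,y) ∧ K(y,t) ∨ ¬K(s,s))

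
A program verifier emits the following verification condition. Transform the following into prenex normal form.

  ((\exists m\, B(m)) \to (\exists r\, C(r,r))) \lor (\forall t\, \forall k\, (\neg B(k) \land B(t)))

Rewrite implications/biconditionals: A → B as ¬A ∨ B.
  \neg (\exists m\, B(m)) \lor (\exists r\, C(r,r)) \lor (\forall t\, \forall k\, (\neg B(k) \land B(t)))
Push ¬ through the quantifiers and connectives to reach negation normal form:
  (\forall m\, \neg B(m)) \lor (\exists r\, C(r,r)) \lor (\forall t\, \forall k\, (\neg B(k) \land B(t)))
All bound variables are already distinct, so no renaming is needed.
Extract every quantifier outward, since the variables are now distinct and don't occur free across branches:
  \forall m\, \exists r\, \forall t\, \forall k\, (\neg B(m) \lor C(r,r) \lor \neg B(k) \land B(t))

\forall m\, \exists r\, \forall t\, \forall k\, (\neg B(m) \lor C(r,r) \lor \neg B(k) \land B(t))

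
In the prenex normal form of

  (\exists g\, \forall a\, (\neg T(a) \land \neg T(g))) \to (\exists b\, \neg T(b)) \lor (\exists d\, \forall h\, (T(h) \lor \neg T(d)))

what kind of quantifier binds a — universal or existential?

existential

First replace A → B with ¬A ∨ B.
  \neg (\exists g\, \forall a\, (\neg T(a) \land \neg T(g))) \lor (\exists b\, \neg T(b)) \lor (\exists d\, \forall h\, (T(h) \lor \neg T(d)))
Move each ¬ inward, flipping quantifiers it crosses:
  (\forall g\, \exists a\, (T(a) \lor T(g))) \lor (\exists b\, \neg T(b)) \lor (\exists d\, \forall h\, (T(h) \lor \neg T(d)))
All bound variables are already distinct, so no renaming is needed.
Finally move all quantifiers to the prefix:
  \forall g\, \exists a\, \exists b\, \exists d\, \forall h\, (T(a) \lor T(g) \lor \neg T(b) \lor T(h) \lor \neg T(d))
The quantifier \forall a sits under an odd number of negations (counting the antecedent side of each →), so it flips to \exists a.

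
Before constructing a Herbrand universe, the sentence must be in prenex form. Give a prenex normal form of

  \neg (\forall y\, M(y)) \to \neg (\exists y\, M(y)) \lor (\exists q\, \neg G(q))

\forall y\, \forall t\, \exists q\, (M(y) \lor \neg M(t) \lor \neg G(q))

First replace A → B with ¬A ∨ B.
  \neg \neg (\forall y\, M(y)) \lor \neg (\exists y\, M(y)) \lor (\exists q\, \neg G(q))
Push ¬ through the quantifiers and connectives to reach negation normal form:
  (\forall y\, M(y)) \lor (\forall y\, \neg M(y)) \lor (\exists q\, \neg G(q))
Give each quantifier a distinct variable: y↦t.
  (\forall y\, M(y)) \lor (\forall t\, \neg M(t)) \lor (\exists q\, \neg G(q))
Pull the quantifiers to the front (each side's bound variable is not free in the other side):
  \forall y\, \forall t\, \exists q\, (M(y) \lor \neg M(t) \lor \neg G(q))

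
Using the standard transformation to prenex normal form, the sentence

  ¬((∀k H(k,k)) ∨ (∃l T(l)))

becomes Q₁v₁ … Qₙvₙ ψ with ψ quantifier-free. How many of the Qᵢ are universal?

Drive negations inward (¬∀x A ≡ ∃x ¬A, ¬∃x A ≡ ∀x ¬A, De Morgan for ∧/∨):
  (∃k ¬H(k,k)) ∧ (∀l ¬T(l))
All bound variables are already distinct, so no renaming is needed.
Finally move all quantifiers to the prefix:
  ∃k ∀l (¬H(k,k) ∧ ¬T(l))
The prefix is ∃k ∀l: 1 universal, 1 existential.

1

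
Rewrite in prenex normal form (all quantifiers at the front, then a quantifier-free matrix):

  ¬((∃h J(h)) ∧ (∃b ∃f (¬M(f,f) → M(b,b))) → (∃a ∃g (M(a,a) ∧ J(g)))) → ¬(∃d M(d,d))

First replace A → B with ¬A ∨ B.
  ¬¬(¬((∃h J(h)) ∧ (∃b ∃f (¬¬M(f,f) ∨ M(b,b)))) ∨ (∃a ∃g (M(a,a) ∧ J(g)))) ∨ ¬(∃d M(d,d))
Push ¬ through the quantifiers and connectives to reach negation normal form:
  (∀h ¬J(h)) ∨ (∀b ∀f (¬M(f,f) ∧ ¬M(b,b))) ∨ (∃a ∃g (M(a,a) ∧ J(g))) ∨ (∀d ¬M(d,d))
All bound variables are already distinct, so no renaming is needed.
Extract every quantifier outward, since the variables are now distinct and don't occur free across branches:
  ∀h ∀b ∀f ∃a ∃g ∀d (¬J(h) ∨ ¬M(f,f) ∧ ¬M(b,b) ∨ M(a,a) ∧ J(g) ∨ ¬M(d,d))

∀h ∀b ∀f ∃a ∃g ∀d (¬J(h) ∨ ¬M(f,f) ∧ ¬M(b,b) ∨ M(a,a) ∧ J(g) ∨ ¬M(d,d))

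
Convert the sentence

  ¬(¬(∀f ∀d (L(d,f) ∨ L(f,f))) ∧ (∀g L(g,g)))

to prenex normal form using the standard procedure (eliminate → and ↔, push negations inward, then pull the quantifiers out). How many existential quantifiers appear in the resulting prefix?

Drive negations inward (¬∀x A ≡ ∃x ¬A, ¬∃x A ≡ ∀x ¬A, De Morgan for ∧/∨):
  (∀f ∀d (L(d,f) ∨ L(f,f))) ∨ (∃g ¬L(g,g))
Finally move all quantifiers to the prefix:
  ∀f ∀d ∃g (L(d,f) ∨ L(f,f) ∨ ¬L(g,g))
The prefix is ∀f ∀d ∃g: 2 universal, 1 existential.

1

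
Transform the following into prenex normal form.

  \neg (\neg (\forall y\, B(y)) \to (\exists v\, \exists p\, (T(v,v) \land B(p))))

Rewrite implications/biconditionals: A → B as ¬A ∨ B.
  \neg (\neg \neg (\forall y\, B(y)) \lor (\exists v\, \exists p\, (T(v,v) \land B(p))))
Move each ¬ inward, flipping quantifiers it crosses:
  (\exists y\, \neg B(y)) \land (\forall v\, \forall p\, (\neg T(v,v) \lor \neg B(p)))
Pull the quantifiers to the front (each side's bound variable is not free in the other side):
  \exists y\, \forall v\, \forall p\, (\neg B(y) \land (\neg T(v,v) \lor \neg B(p)))

\exists y\, \forall v\, \forall p\, (\neg B(y) \land (\neg T(v,v) \lor \neg B(p)))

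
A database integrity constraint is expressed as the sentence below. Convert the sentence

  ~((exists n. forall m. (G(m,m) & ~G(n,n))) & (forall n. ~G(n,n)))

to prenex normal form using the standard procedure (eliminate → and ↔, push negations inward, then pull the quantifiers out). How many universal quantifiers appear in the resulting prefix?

Move each ¬ inward, flipping quantifiers it crosses:
  (forall n. exists m. (~G(m,m) | G(n,n))) | (exists n. G(n,n))
Rename bound variables to avoid capture: n↦v1.
  (forall n. exists m. (~G(m,m) | G(n,n))) | (exists v1. G(v1,v1))
Pull the quantifiers to the front (each side's bound variable is not free in the other side):
  forall n. exists m. exists v1. (~G(m,m) | G(n,n) | G(v1,v1))
The prefix is forall n exists m exists v1: 1 universal, 2 existential.

1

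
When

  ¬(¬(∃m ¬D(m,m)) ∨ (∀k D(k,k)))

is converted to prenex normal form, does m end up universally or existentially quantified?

Push ¬ through the quantifiers and connectives to reach negation normal form:
  (∃m ¬D(m,m)) ∧ (∃k ¬D(k,k))
Finally move all quantifiers to the prefix:
  ∃m ∃k (¬D(m,m) ∧ ¬D(k,k))
The quantifier ∃m sits under an even number of negations, so it remains existential.

existential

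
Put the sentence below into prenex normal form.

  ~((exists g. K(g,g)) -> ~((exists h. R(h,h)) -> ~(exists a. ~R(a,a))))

exists g. forall h. forall a. (K(g,g) & (~R(h,h) | R(a,a)))

Rewrite implications/biconditionals: A → B as ¬A ∨ B.
  ~(~(exists g. K(g,g)) | ~(~(exists h. R(h,h)) | ~(exists a. ~R(a,a))))
Push ¬ through the quantifiers and connectives to reach negation normal form:
  (exists g. K(g,g)) & ((forall h. ~R(h,h)) | (forall a. R(a,a)))
All bound variables are already distinct, so no renaming is needed.
Pull the quantifiers to the front (each side's bound variable is not free in the other side):
  exists g. forall h. forall a. (K(g,g) & (~R(h,h) | R(a,a)))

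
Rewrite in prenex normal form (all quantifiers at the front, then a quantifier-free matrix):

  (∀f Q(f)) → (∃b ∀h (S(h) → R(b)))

∃f ∃b ∀h (¬Q(f) ∨ ¬S(h) ∨ R(b))

Rewrite implications/biconditionals: A → B as ¬A ∨ B.
  ¬(∀f Q(f)) ∨ (∃b ∀h (¬S(h) ∨ R(b)))
Push ¬ through the quantifiers and connectives to reach negation normal form:
  (∃f ¬Q(f)) ∨ (∃b ∀h (¬S(h) ∨ R(b)))
All bound variables are already distinct, so no renaming is needed.
Finally move all quantifiers to the prefix:
  ∃f ∃b ∀h (¬Q(f) ∨ ¬S(h) ∨ R(b))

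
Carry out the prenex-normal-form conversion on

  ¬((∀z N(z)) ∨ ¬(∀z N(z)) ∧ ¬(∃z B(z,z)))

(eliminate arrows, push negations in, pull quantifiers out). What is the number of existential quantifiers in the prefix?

Move each ¬ inward, flipping quantifiers it crosses:
  (∃z ¬N(z)) ∧ ((∀z N(z)) ∨ (∃z B(z,z)))
Rename bound variables to avoid capture: z↦b, z↦r.
  (∃z ¬N(z)) ∧ ((∀b N(b)) ∨ (∃r B(r,r)))
Extract every quantifier outward, since the variables are now distinct and don't occur free across branches:
  ∃z ∀b ∃r (¬N(z) ∧ (N(b) ∨ B(r,r)))
The prefix is ∃z ∀b ∃r: 1 universal, 2 existential.

2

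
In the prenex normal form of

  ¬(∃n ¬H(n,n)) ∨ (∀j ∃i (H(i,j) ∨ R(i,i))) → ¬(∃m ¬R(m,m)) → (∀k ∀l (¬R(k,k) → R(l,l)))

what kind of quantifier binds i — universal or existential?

Eliminate → and ↔ using ¬ and ∨.
  ¬(¬(∃n ¬H(n,n)) ∨ (∀j ∃i (H(i,j) ∨ R(i,i)))) ∨ ¬¬(∃m ¬R(m,m)) ∨ (∀k ∀l (¬¬R(k,k) ∨ R(l,l)))
Push ¬ through the quantifiers and connectives to reach negation normal form:
  (∃n ¬H(n,n)) ∧ (∃j ∀i (¬H(i,j) ∧ ¬R(i,i))) ∨ (∃m ¬R(m,m)) ∨ (∀k ∀l (R(k,k) ∨ R(l,l)))
All bound variables are already distinct, so no renaming is needed.
Extract every quantifier outward, since the variables are now distinct and don't occur free across branches:
  ∃n ∃j ∀i ∃m ∀k ∀l (¬H(n,n) ∧ ¬H(i,j) ∧ ¬R(i,i) ∨ ¬R(m,m) ∨ R(k,k) ∨ R(l,l))
The quantifier ∃i sits under an odd number of negations (counting the antecedent side of each →), so it flips to ∀i.

universal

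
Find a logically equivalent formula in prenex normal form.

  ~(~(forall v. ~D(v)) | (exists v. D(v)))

Move each ¬ inward, flipping quantifiers it crosses:
  (forall v. ~D(v)) & (forall v. ~D(v))
Rename bound variables to avoid capture: v↦x1.
  (forall v. ~D(v)) & (forall x1. ~D(x1))
Pull the quantifiers to the front (each side's bound variable is not free in the other side):
  forall v. forall x1. (~D(v) & ~D(x1))

forall v. forall x1. (~D(v) & ~D(x1))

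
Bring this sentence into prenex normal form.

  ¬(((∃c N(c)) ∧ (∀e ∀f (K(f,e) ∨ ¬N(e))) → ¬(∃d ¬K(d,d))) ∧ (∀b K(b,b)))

Eliminate → and ↔ using ¬ and ∨.
  ¬((¬((∃c N(c)) ∧ (∀e ∀f (K(f,e) ∨ ¬N(e)))) ∨ ¬(∃d ¬K(d,d))) ∧ (∀b K(b,b)))
Move each ¬ inward, flipping quantifiers it crosses:
  (∃c N(c)) ∧ (∀e ∀f (K(f,e) ∨ ¬N(e))) ∧ (∃d ¬K(d,d)) ∨ (∃b ¬K(b,b))
All bound variables are already distinct, so no renaming is needed.
Pull the quantifiers to the front (each side's bound variable is not free in the other side):
  ∃c ∀e ∀f ∃d ∃b (N(c) ∧ (K(f,e) ∨ ¬N(e)) ∧ ¬K(d,d) ∨ ¬K(b,b))

∃c ∀e ∀f ∃d ∃b (N(c) ∧ (K(f,e) ∨ ¬N(e)) ∧ ¬K(d,d) ∨ ¬K(b,b))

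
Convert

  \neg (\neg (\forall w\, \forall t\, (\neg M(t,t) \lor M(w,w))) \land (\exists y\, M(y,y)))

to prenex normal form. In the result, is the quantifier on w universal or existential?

universal

Push ¬ through the quantifiers and connectives to reach negation normal form:
  (\forall w\, \forall t\, (\neg M(t,t) \lor M(w,w))) \lor (\forall y\, \neg M(y,y))
All bound variables are already distinct, so no renaming is needed.
Pull the quantifiers to the front (each side's bound variable is not free in the other side):
  \forall w\, \forall t\, \forall y\, (\neg M(t,t) \lor M(w,w) \lor \neg M(y,y))
The quantifier \forall w sits under an even number of negations, so it remains universal.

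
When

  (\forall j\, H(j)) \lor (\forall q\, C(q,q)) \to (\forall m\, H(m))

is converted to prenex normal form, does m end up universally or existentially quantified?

universal

First replace A → B with ¬A ∨ B.
  \neg ((\forall j\, H(j)) \lor (\forall q\, C(q,q))) \lor (\forall m\, H(m))
Push ¬ through the quantifiers and connectives to reach negation normal form:
  (\exists j\, \neg H(j)) \land (\exists q\, \neg C(q,q)) \lor (\forall m\, H(m))
Extract every quantifier outward, since the variables are now distinct and don't occur free across branches:
  \exists j\, \exists q\, \forall m\, (\neg H(j) \land \neg C(q,q) \lor H(m))
The quantifier \forall m sits under an even number of negations (counting the antecedent side of each →), so it remains universal.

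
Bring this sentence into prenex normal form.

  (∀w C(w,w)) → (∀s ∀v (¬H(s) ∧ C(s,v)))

First replace A → B with ¬A ∨ B.
  ¬(∀w C(w,w)) ∨ (∀s ∀v (¬H(s) ∧ C(s,v)))
Move each ¬ inward, flipping quantifiers it crosses:
  (∃w ¬C(w,w)) ∨ (∀s ∀v (¬H(s) ∧ C(s,v)))
Finally move all quantifiers to the prefix:
  ∃w ∀s ∀v (¬C(w,w) ∨ ¬H(s) ∧ C(s,v))

∃w ∀s ∀v (¬C(w,w) ∨ ¬H(s) ∧ C(s,v))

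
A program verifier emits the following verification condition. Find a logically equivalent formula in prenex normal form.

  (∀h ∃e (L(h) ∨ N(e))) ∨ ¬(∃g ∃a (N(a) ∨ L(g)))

∀h ∃e ∀g ∀a (L(h) ∨ N(e) ∨ ¬N(a) ∧ ¬L(g))

Push ¬ through the quantifiers and connectives to reach negation normal form:
  (∀h ∃e (L(h) ∨ N(e))) ∨ (∀g ∀a (¬N(a) ∧ ¬L(g)))
All bound variables are already distinct, so no renaming is needed.
Extract every quantifier outward, since the variables are now distinct and don't occur free across branches:
  ∀h ∃e ∀g ∀a (L(h) ∨ N(e) ∨ ¬N(a) ∧ ¬L(g))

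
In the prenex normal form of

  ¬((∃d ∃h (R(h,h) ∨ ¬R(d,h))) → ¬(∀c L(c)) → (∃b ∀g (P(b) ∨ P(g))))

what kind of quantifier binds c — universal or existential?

existential

Rewrite implications/biconditionals: A → B as ¬A ∨ B.
  ¬(¬(∃d ∃h (R(h,h) ∨ ¬R(d,h))) ∨ ¬¬(∀c L(c)) ∨ (∃b ∀g (P(b) ∨ P(g))))
Drive negations inward (¬∀x A ≡ ∃x ¬A, ¬∃x A ≡ ∀x ¬A, De Morgan for ∧/∨):
  (∃d ∃h (R(h,h) ∨ ¬R(d,h))) ∧ (∃c ¬L(c)) ∧ (∀b ∃g (¬P(b) ∧ ¬P(g)))
Finally move all quantifiers to the prefix:
  ∃d ∃h ∃c ∀b ∃g ((R(h,h) ∨ ¬R(d,h)) ∧ ¬L(c) ∧ ¬P(b) ∧ ¬P(g))
The quantifier ∀c sits under an odd number of negations (counting the antecedent side of each →), so it flips to ∃c.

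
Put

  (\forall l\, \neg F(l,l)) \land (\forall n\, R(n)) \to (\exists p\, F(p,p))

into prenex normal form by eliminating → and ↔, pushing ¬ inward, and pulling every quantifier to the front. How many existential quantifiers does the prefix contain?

3

Eliminate → and ↔ using ¬ and ∨.
  \neg ((\forall l\, \neg F(l,l)) \land (\forall n\, R(n))) \lor (\exists p\, F(p,p))
Push ¬ through the quantifiers and connectives to reach negation normal form:
  (\exists l\, F(l,l)) \lor (\exists n\, \neg R(n)) \lor (\exists p\, F(p,p))
All bound variables are already distinct, so no renaming is needed.
Pull the quantifiers to the front (each side's bound variable is not free in the other side):
  \exists l\, \exists n\, \exists p\, (F(l,l) \lor \neg R(n) \lor F(p,p))
The prefix is \exists l \exists n \exists p: 0 universal, 3 existential.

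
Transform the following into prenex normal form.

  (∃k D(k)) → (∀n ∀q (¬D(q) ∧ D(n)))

∀k ∀n ∀q (¬D(k) ∨ ¬D(q) ∧ D(n))

Rewrite implications/biconditionals: A → B as ¬A ∨ B.
  ¬(∃k D(k)) ∨ (∀n ∀q (¬D(q) ∧ D(n)))
Push ¬ through the quantifiers and connectives to reach negation normal form:
  (∀k ¬D(k)) ∨ (∀n ∀q (¬D(q) ∧ D(n)))
All bound variables are already distinct, so no renaming is needed.
Finally move all quantifiers to the prefix:
  ∀k ∀n ∀q (¬D(k) ∨ ¬D(q) ∧ D(n))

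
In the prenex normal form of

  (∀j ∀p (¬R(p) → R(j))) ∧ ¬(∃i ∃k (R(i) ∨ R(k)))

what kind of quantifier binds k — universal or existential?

universal

Rewrite implications/biconditionals: A → B as ¬A ∨ B.
  (∀j ∀p (¬¬R(p) ∨ R(j))) ∧ ¬(∃i ∃k (R(i) ∨ R(k)))
Move each ¬ inward, flipping quantifiers it crosses:
  (∀j ∀p (R(p) ∨ R(j))) ∧ (∀i ∀k (¬R(i) ∧ ¬R(k)))
All bound variables are already distinct, so no renaming is needed.
Extract every quantifier outward, since the variables are now distinct and don't occur free across branches:
  ∀j ∀p ∀i ∀k ((R(p) ∨ R(j)) ∧ ¬R(i) ∧ ¬R(k))
The quantifier ∃k sits under an odd number of negations (counting the antecedent side of each →), so it flips to ∀k.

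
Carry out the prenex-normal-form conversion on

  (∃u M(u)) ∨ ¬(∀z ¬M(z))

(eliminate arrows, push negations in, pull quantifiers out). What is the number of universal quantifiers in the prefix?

Move each ¬ inward, flipping quantifiers it crosses:
  (∃u M(u)) ∨ (∃z M(z))
All bound variables are already distinct, so no renaming is needed.
Extract every quantifier outward, since the variables are now distinct and don't occur free across branches:
  ∃u ∃z (M(u) ∨ M(z))
The prefix is ∃u ∃z: 0 universal, 2 existential.

0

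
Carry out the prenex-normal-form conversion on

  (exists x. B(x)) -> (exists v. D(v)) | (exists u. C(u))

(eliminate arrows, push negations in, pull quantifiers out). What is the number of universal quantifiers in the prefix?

1

First replace A → B with ¬A ∨ B.
  ~(exists x. B(x)) | (exists v. D(v)) | (exists u. C(u))
Drive negations inward (¬∀x A ≡ ∃x ¬A, ¬∃x A ≡ ∀x ¬A, De Morgan for ∧/∨):
  (forall x. ~B(x)) | (exists v. D(v)) | (exists u. C(u))
Pull the quantifiers to the front (each side's bound variable is not free in the other side):
  forall x. exists v. exists u. (~B(x) | D(v) | C(u))
The prefix is forall x exists v exists u: 1 universal, 2 existential.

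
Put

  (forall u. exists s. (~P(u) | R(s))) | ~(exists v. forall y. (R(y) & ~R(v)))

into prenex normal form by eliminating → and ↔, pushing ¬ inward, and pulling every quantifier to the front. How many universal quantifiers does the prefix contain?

Drive negations inward (¬∀x A ≡ ∃x ¬A, ¬∃x A ≡ ∀x ¬A, De Morgan for ∧/∨):
  (forall u. exists s. (~P(u) | R(s))) | (forall v. exists y. (~R(y) | R(v)))
Finally move all quantifiers to the prefix:
  forall u. exists s. forall v. exists y. (~P(u) | R(s) | ~R(y) | R(v))
The prefix is forall u exists s forall v exists y: 2 universal, 2 existential.

2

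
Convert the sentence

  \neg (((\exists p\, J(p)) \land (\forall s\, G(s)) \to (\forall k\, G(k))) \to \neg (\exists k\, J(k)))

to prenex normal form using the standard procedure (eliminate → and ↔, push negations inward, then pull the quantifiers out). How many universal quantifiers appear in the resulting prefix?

2

Eliminate → and ↔ using ¬ and ∨.
  \neg (\neg (\neg ((\exists p\, J(p)) \land (\forall s\, G(s))) \lor (\forall k\, G(k))) \lor \neg (\exists k\, J(k)))
Drive negations inward (¬∀x A ≡ ∃x ¬A, ¬∃x A ≡ ∀x ¬A, De Morgan for ∧/∨):
  ((\forall p\, \neg J(p)) \lor (\exists s\, \neg G(s)) \lor (\forall k\, G(k))) \land (\exists k\, J(k))
Give each quantifier a distinct variable: k↦q.
  ((\forall p\, \neg J(p)) \lor (\exists s\, \neg G(s)) \lor (\forall k\, G(k))) \land (\exists q\, J(q))
Finally move all quantifiers to the prefix:
  \forall p\, \exists s\, \forall k\, \exists q\, ((\neg J(p) \lor \neg G(s) \lor G(k)) \land J(q))
The prefix is \forall p \exists s \forall k \exists q: 2 universal, 2 existential.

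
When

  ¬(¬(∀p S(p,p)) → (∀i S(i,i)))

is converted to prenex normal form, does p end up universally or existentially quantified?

existential

Eliminate → and ↔ using ¬ and ∨.
  ¬(¬¬(∀p S(p,p)) ∨ (∀i S(i,i)))
Push ¬ through the quantifiers and connectives to reach negation normal form:
  (∃p ¬S(p,p)) ∧ (∃i ¬S(i,i))
All bound variables are already distinct, so no renaming is needed.
Extract every quantifier outward, since the variables are now distinct and don't occur free across branches:
  ∃p ∃i (¬S(p,p) ∧ ¬S(i,i))
The quantifier ∀p sits under an odd number of negations (counting the antecedent side of each →), so it flips to ∃p.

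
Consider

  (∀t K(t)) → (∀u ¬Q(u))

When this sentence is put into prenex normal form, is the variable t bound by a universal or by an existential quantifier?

existential

Rewrite implications/biconditionals: A → B as ¬A ∨ B.
  ¬(∀t K(t)) ∨ (∀u ¬Q(u))
Move each ¬ inward, flipping quantifiers it crosses:
  (∃t ¬K(t)) ∨ (∀u ¬Q(u))
All bound variables are already distinct, so no renaming is needed.
Pull the quantifiers to the front (each side's bound variable is not free in the other side):
  ∃t ∀u (¬K(t) ∨ ¬Q(u))
The quantifier ∀t sits under an odd number of negations (counting the antecedent side of each →), so it flips to ∃t.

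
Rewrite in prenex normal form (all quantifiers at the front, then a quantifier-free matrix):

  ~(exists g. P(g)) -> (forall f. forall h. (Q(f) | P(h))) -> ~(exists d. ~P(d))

exists g. exists f. exists h. forall d. (P(g) | ~Q(f) & ~P(h) | P(d))

Rewrite implications/biconditionals: A → B as ¬A ∨ B.
  ~~(exists g. P(g)) | ~(forall f. forall h. (Q(f) | P(h))) | ~(exists d. ~P(d))
Drive negations inward (¬∀x A ≡ ∃x ¬A, ¬∃x A ≡ ∀x ¬A, De Morgan for ∧/∨):
  (exists g. P(g)) | (exists f. exists h. (~Q(f) & ~P(h))) | (forall d. P(d))
All bound variables are already distinct, so no renaming is needed.
Pull the quantifiers to the front (each side's bound variable is not free in the other side):
  exists g. exists f. exists h. forall d. (P(g) | ~Q(f) & ~P(h) | P(d))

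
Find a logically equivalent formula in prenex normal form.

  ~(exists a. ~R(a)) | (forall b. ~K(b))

Push ¬ through the quantifiers and connectives to reach negation normal form:
  (forall a. R(a)) | (forall b. ~K(b))
All bound variables are already distinct, so no renaming is needed.
Pull the quantifiers to the front (each side's bound variable is not free in the other side):
  forall a. forall b. (R(a) | ~K(b))

forall a. forall b. (R(a) | ~K(b))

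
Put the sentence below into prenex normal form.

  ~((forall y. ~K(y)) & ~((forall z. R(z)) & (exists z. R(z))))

Drive negations inward (¬∀x A ≡ ∃x ¬A, ¬∃x A ≡ ∀x ¬A, De Morgan for ∧/∨):
  (exists y. K(y)) | (forall z. R(z)) & (exists z. R(z))
Standardize variables apart so no two quantifiers bind the same name: z↦x1.
  (exists y. K(y)) | (forall z. R(z)) & (exists x1. R(x1))
Extract every quantifier outward, since the variables are now distinct and don't occur free across branches:
  exists y. forall z. exists x1. (K(y) | R(z) & R(x1))

exists y. forall z. exists x1. (K(y) | R(z) & R(x1))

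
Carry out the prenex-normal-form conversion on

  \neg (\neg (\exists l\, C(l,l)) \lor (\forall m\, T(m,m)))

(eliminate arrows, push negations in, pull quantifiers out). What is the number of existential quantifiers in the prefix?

2

Push ¬ through the quantifiers and connectives to reach negation normal form:
  (\exists l\, C(l,l)) \land (\exists m\, \neg T(m,m))
All bound variables are already distinct, so no renaming is needed.
Pull the quantifiers to the front (each side's bound variable is not free in the other side):
  \exists l\, \exists m\, (C(l,l) \land \neg T(m,m))
The prefix is \exists l \exists m: 0 universal, 2 existential.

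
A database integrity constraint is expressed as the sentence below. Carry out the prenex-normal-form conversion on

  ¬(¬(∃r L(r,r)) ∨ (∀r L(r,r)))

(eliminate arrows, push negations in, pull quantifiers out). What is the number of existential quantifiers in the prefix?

2

Drive negations inward (¬∀x A ≡ ∃x ¬A, ¬∃x A ≡ ∀x ¬A, De Morgan for ∧/∨):
  (∃r L(r,r)) ∧ (∃r ¬L(r,r))
Rename bound variables to avoid capture: r↦x1.
  (∃r L(r,r)) ∧ (∃x1 ¬L(x1,x1))
Pull the quantifiers to the front (each side's bound variable is not free in the other side):
  ∃r ∃x1 (L(r,r) ∧ ¬L(x1,x1))
The prefix is ∃r ∃x1: 0 universal, 2 existential.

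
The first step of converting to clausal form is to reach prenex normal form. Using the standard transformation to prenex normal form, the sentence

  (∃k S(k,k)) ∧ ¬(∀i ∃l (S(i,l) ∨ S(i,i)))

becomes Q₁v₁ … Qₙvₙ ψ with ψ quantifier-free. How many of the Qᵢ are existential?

2

Drive negations inward (¬∀x A ≡ ∃x ¬A, ¬∃x A ≡ ∀x ¬A, De Morgan for ∧/∨):
  (∃k S(k,k)) ∧ (∃i ∀l (¬S(i,l) ∧ ¬S(i,i)))
Pull the quantifiers to the front (each side's bound variable is not free in the other side):
  ∃k ∃i ∀l (S(k,k) ∧ ¬S(i,l) ∧ ¬S(i,i))
The prefix is ∃k ∃i ∀l: 1 universal, 2 existential.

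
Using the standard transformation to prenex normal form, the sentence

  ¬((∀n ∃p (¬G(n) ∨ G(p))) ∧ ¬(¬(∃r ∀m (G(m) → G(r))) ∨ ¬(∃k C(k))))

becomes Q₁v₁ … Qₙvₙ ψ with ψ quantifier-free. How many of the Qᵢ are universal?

3

Eliminate → and ↔ using ¬ and ∨.
  ¬((∀n ∃p (¬G(n) ∨ G(p))) ∧ ¬(¬(∃r ∀m (¬G(m) ∨ G(r))) ∨ ¬(∃k C(k))))
Drive negations inward (¬∀x A ≡ ∃x ¬A, ¬∃x A ≡ ∀x ¬A, De Morgan for ∧/∨):
  (∃n ∀p (G(n) ∧ ¬G(p))) ∨ (∀r ∃m (G(m) ∧ ¬G(r))) ∨ (∀k ¬C(k))
Pull the quantifiers to the front (each side's bound variable is not free in the other side):
  ∃n ∀p ∀r ∃m ∀k (G(n) ∧ ¬G(p) ∨ G(m) ∧ ¬G(r) ∨ ¬C(k))
The prefix is ∃n ∀p ∀r ∃m ∀k: 3 universal, 2 existential.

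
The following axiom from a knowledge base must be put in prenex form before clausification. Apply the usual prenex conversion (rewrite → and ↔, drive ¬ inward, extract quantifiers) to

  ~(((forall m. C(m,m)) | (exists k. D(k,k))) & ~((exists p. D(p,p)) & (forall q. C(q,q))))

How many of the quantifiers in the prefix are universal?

2

Push ¬ through the quantifiers and connectives to reach negation normal form:
  (exists m. ~C(m,m)) & (forall k. ~D(k,k)) | (exists p. D(p,p)) & (forall q. C(q,q))
All bound variables are already distinct, so no renaming is needed.
Pull the quantifiers to the front (each side's bound variable is not free in the other side):
  exists m. forall k. exists p. forall q. (~C(m,m) & ~D(k,k) | D(p,p) & C(q,q))
The prefix is exists m forall k exists p forall q: 2 universal, 2 existential.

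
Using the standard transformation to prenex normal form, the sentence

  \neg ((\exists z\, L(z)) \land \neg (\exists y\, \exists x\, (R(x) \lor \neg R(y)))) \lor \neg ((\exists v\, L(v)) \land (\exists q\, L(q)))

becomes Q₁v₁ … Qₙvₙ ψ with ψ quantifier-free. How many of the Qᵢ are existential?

2

Push ¬ through the quantifiers and connectives to reach negation normal form:
  (\forall z\, \neg L(z)) \lor (\exists y\, \exists x\, (R(x) \lor \neg R(y))) \lor (\forall v\, \neg L(v)) \lor (\forall q\, \neg L(q))
Extract every quantifier outward, since the variables are now distinct and don't occur free across branches:
  \forall z\, \exists y\, \exists x\, \forall v\, \forall q\, (\neg L(z) \lor R(x) \lor \neg R(y) \lor \neg L(v) \lor \neg L(q))
The prefix is \forall z \exists y \exists x \forall v \forall q: 3 universal, 2 existential.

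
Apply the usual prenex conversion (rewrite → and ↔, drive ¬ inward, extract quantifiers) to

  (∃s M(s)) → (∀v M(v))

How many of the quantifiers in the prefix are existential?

0

Eliminate → and ↔ using ¬ and ∨.
  ¬(∃s M(s)) ∨ (∀v M(v))
Move each ¬ inward, flipping quantifiers it crosses:
  (∀s ¬M(s)) ∨ (∀v M(v))
All bound variables are already distinct, so no renaming is needed.
Pull the quantifiers to the front (each side's bound variable is not free in the other side):
  ∀s ∀v (¬M(s) ∨ M(v))
The prefix is ∀s ∀v: 2 universal, 0 existential.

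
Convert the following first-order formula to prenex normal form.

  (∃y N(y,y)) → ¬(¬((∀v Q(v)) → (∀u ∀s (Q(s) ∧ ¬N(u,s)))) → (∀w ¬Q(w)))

Eliminate → and ↔ using ¬ and ∨.
  ¬(∃y N(y,y)) ∨ ¬(¬¬(¬(∀v Q(v)) ∨ (∀u ∀s (Q(s) ∧ ¬N(u,s)))) ∨ (∀w ¬Q(w)))
Drive negations inward (¬∀x A ≡ ∃x ¬A, ¬∃x A ≡ ∀x ¬A, De Morgan for ∧/∨):
  (∀y ¬N(y,y)) ∨ (∀v Q(v)) ∧ (∃u ∃s (¬Q(s) ∨ N(u,s))) ∧ (∃w Q(w))
All bound variables are already distinct, so no renaming is needed.
Finally move all quantifiers to the prefix:
  ∀y ∀v ∃u ∃s ∃w (¬N(y,y) ∨ Q(v) ∧ (¬Q(s) ∨ N(u,s)) ∧ Q(w))

∀y ∀v ∃u ∃s ∃w (¬N(y,y) ∨ Q(v) ∧ (¬Q(s) ∨ N(u,s)) ∧ Q(w))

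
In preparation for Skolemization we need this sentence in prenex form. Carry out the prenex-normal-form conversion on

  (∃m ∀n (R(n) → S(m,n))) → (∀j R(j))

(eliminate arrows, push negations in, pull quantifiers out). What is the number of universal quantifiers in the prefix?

2

Rewrite implications/biconditionals: A → B as ¬A ∨ B.
  ¬(∃m ∀n (¬R(n) ∨ S(m,n))) ∨ (∀j R(j))
Move each ¬ inward, flipping quantifiers it crosses:
  (∀m ∃n (R(n) ∧ ¬S(m,n))) ∨ (∀j R(j))
Extract every quantifier outward, since the variables are now distinct and don't occur free across branches:
  ∀m ∃n ∀j (R(n) ∧ ¬S(m,n) ∨ R(j))
The prefix is ∀m ∃n ∀j: 2 universal, 1 existential.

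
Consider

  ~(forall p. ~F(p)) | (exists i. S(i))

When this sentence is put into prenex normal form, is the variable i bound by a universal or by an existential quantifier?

Drive negations inward (¬∀x A ≡ ∃x ¬A, ¬∃x A ≡ ∀x ¬A, De Morgan for ∧/∨):
  (exists p. F(p)) | (exists i. S(i))
All bound variables are already distinct, so no renaming is needed.
Finally move all quantifiers to the prefix:
  exists p. exists i. (F(p) | S(i))
The quantifier exists i sits under an even number of negations, so it remains existential.

existential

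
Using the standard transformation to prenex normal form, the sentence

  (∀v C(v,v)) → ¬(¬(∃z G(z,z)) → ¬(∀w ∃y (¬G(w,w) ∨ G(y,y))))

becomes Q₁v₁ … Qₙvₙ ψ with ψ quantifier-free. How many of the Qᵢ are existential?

Rewrite implications/biconditionals: A → B as ¬A ∨ B.
  ¬(∀v C(v,v)) ∨ ¬(¬¬(∃z G(z,z)) ∨ ¬(∀w ∃y (¬G(w,w) ∨ G(y,y))))
Push ¬ through the quantifiers and connectives to reach negation normal form:
  (∃v ¬C(v,v)) ∨ (∀z ¬G(z,z)) ∧ (∀w ∃y (¬G(w,w) ∨ G(y,y)))
All bound variables are already distinct, so no renaming is needed.
Finally move all quantifiers to the prefix:
  ∃v ∀z ∀w ∃y (¬C(v,v) ∨ ¬G(z,z) ∧ (¬G(w,w) ∨ G(y,y)))
The prefix is ∃v ∀z ∀w ∃y: 2 universal, 2 existential.

2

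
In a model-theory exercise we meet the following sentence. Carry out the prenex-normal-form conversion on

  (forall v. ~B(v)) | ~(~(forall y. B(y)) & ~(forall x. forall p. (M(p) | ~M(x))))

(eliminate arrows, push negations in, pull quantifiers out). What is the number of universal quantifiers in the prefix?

4

Drive negations inward (¬∀x A ≡ ∃x ¬A, ¬∃x A ≡ ∀x ¬A, De Morgan for ∧/∨):
  (forall v. ~B(v)) | (forall y. B(y)) | (forall x. forall p. (M(p) | ~M(x)))
All bound variables are already distinct, so no renaming is needed.
Extract every quantifier outward, since the variables are now distinct and don't occur free across branches:
  forall v. forall y. forall x. forall p. (~B(v) | B(y) | M(p) | ~M(x))
The prefix is forall v forall y forall x forall p: 4 universal, 0 existential.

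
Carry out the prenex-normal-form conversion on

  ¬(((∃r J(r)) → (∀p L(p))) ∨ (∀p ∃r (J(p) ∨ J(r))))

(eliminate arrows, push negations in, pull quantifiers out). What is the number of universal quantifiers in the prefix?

1

Eliminate → and ↔ using ¬ and ∨.
  ¬(¬(∃r J(r)) ∨ (∀p L(p)) ∨ (∀p ∃r (J(p) ∨ J(r))))
Move each ¬ inward, flipping quantifiers it crosses:
  (∃r J(r)) ∧ (∃p ¬L(p)) ∧ (∃p ∀r (¬J(p) ∧ ¬J(r)))
Standardize variables apart so no two quantifiers bind the same name: p↦v, r↦c.
  (∃r J(r)) ∧ (∃p ¬L(p)) ∧ (∃v ∀c (¬J(v) ∧ ¬J(c)))
Pull the quantifiers to the front (each side's bound variable is not free in the other side):
  ∃r ∃p ∃v ∀c (J(r) ∧ ¬L(p) ∧ ¬J(v) ∧ ¬J(c))
The prefix is ∃r ∃p ∃v ∀c: 1 universal, 3 existential.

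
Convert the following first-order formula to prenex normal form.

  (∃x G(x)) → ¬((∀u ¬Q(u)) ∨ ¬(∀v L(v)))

∀x ∃u ∀v (¬G(x) ∨ Q(u) ∧ L(v))

Rewrite implications/biconditionals: A → B as ¬A ∨ B.
  ¬(∃x G(x)) ∨ ¬((∀u ¬Q(u)) ∨ ¬(∀v L(v)))
Move each ¬ inward, flipping quantifiers it crosses:
  (∀x ¬G(x)) ∨ (∃u Q(u)) ∧ (∀v L(v))
Pull the quantifiers to the front (each side's bound variable is not free in the other side):
  ∀x ∃u ∀v (¬G(x) ∨ Q(u) ∧ L(v))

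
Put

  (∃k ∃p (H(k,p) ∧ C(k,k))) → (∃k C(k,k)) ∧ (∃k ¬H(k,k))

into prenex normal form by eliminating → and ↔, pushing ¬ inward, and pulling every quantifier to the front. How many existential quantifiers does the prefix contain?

Rewrite implications/biconditionals: A → B as ¬A ∨ B.
  ¬(∃k ∃p (H(k,p) ∧ C(k,k))) ∨ (∃k C(k,k)) ∧ (∃k ¬H(k,k))
Move each ¬ inward, flipping quantifiers it crosses:
  (∀k ∀p (¬H(k,p) ∨ ¬C(k,k))) ∨ (∃k C(k,k)) ∧ (∃k ¬H(k,k))
Rename bound variables to avoid capture: k↦v1, k↦b.
  (∀k ∀p (¬H(k,p) ∨ ¬C(k,k))) ∨ (∃v1 C(v1,v1)) ∧ (∃b ¬H(b,b))
Extract every quantifier outward, since the variables are now distinct and don't occur free across branches:
  ∀k ∀p ∃v1 ∃b (¬H(k,p) ∨ ¬C(k,k) ∨ C(v1,v1) ∧ ¬H(b,b))
The prefix is ∀k ∀p ∃v1 ∃b: 2 universal, 2 existential.

2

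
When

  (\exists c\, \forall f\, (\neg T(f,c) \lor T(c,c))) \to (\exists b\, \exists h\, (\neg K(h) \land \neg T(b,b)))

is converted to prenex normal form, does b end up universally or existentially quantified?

existential

First replace A → B with ¬A ∨ B.
  \neg (\exists c\, \forall f\, (\neg T(f,c) \lor T(c,c))) \lor (\exists b\, \exists h\, (\neg K(h) \land \neg T(b,b)))
Drive negations inward (¬∀x A ≡ ∃x ¬A, ¬∃x A ≡ ∀x ¬A, De Morgan for ∧/∨):
  (\forall c\, \exists f\, (T(f,c) \land \neg T(c,c))) \lor (\exists b\, \exists h\, (\neg K(h) \land \neg T(b,b)))
All bound variables are already distinct, so no renaming is needed.
Extract every quantifier outward, since the variables are now distinct and don't occur free across branches:
  \forall c\, \exists f\, \exists b\, \exists h\, (T(f,c) \land \neg T(c,c) \lor \neg K(h) \land \neg T(b,b))
The quantifier \exists b sits under an even number of negations (counting the antecedent side of each →), so it remains existential.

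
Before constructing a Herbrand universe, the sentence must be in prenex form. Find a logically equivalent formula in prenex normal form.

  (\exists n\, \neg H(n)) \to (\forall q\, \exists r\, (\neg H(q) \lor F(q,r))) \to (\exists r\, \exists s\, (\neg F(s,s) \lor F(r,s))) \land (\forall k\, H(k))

\forall n\, \exists q\, \forall r\, \exists c\, \exists s\, \forall k\, (H(n) \lor H(q) \land \neg F(q,r) \lor (\neg F(s,s) \lor F(c,s)) \land H(k))

First replace A → B with ¬A ∨ B.
  \neg (\exists n\, \neg H(n)) \lor \neg (\forall q\, \exists r\, (\neg H(q) \lor F(q,r))) \lor (\exists r\, \exists s\, (\neg F(s,s) \lor F(r,s))) \land (\forall k\, H(k))
Push ¬ through the quantifiers and connectives to reach negation normal form:
  (\forall n\, H(n)) \lor (\exists q\, \forall r\, (H(q) \land \neg F(q,r))) \lor (\exists r\, \exists s\, (\neg F(s,s) \lor F(r,s))) \land (\forall k\, H(k))
Standardize variables apart so no two quantifiers bind the same name: r↦c.
  (\forall n\, H(n)) \lor (\exists q\, \forall r\, (H(q) \land \neg F(q,r))) \lor (\exists c\, \exists s\, (\neg F(s,s) \lor F(c,s))) \land (\forall k\, H(k))
Pull the quantifiers to the front (each side's bound variable is not free in the other side):
  \forall n\, \exists q\, \forall r\, \exists c\, \exists s\, \forall k\, (H(n) \lor H(q) \land \neg F(q,r) \lor (\neg F(s,s) \lor F(c,s)) \land H(k))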